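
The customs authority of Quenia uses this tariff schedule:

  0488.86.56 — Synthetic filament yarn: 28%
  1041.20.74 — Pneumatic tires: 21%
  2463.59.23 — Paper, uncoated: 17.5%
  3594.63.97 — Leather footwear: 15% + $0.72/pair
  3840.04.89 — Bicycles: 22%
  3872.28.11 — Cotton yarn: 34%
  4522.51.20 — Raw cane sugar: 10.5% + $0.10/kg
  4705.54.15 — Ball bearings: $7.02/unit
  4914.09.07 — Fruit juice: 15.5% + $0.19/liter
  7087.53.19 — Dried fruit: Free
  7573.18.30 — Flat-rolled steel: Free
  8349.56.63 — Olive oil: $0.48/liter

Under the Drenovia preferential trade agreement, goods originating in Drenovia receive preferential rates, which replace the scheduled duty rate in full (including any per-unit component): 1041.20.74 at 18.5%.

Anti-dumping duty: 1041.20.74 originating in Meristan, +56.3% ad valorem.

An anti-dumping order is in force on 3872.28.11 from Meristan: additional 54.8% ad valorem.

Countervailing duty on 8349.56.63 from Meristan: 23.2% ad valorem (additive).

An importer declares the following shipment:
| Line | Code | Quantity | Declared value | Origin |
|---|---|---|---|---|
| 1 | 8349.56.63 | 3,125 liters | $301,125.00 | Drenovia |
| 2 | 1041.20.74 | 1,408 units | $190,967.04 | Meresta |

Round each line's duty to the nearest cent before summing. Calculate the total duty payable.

Line 1 (8349.56.63, Drenovia, 3,125 liters, $301,125.00):
Base rate for 8349.56.63 is $0.48/liter.
Origin Drenovia is the FTA partner but 8349.56.63 is not on the preference list; base rate stands.
The additional-duty order on 8349.56.63 targets Meristan, not Drenovia; it does not apply.
Duty = 3,125 × $0.48 = $1,500.00.
Line 2 (1041.20.74, Meresta, 1,408 units, $190,967.04):
Base rate for 1041.20.74 is 21%.
1041.20.74 has an FTA preferential rate, but origin Meresta is not Drenovia; base rate stands.
The additional-duty order on 1041.20.74 targets Meristan, not Meresta; it does not apply.
Duty = $190,967.04 × 21% = $40,103.08.
Total = $1,500.00 + $40,103.08 = $41,603.08.

$41,603.08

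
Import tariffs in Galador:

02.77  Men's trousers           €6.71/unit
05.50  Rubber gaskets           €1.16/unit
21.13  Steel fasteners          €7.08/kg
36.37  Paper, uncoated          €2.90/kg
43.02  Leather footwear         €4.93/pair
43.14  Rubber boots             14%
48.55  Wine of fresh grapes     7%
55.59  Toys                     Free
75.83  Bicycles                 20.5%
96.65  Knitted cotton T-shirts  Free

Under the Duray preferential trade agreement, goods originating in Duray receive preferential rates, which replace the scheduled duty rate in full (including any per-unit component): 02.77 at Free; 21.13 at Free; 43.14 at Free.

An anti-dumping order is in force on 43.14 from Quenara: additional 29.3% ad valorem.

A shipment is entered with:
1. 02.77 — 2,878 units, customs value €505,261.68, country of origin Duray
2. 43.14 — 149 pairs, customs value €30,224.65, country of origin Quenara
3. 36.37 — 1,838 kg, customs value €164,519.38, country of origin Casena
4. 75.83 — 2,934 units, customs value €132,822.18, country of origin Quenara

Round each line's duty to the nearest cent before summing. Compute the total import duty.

Line 1 (02.77, Duray, 2,878 units, €505,261.68):
Base rate for 02.77 is €6.71/unit.
Origin Duray qualifies under the Galador–Duray agreement and 02.77 is covered: preferential rate Free applies instead.
Duty = €505,261.68 × 0% = €0.00.
Line 2 (43.14, Quenara, 149 pairs, €30,224.65):
Base rate for 43.14 is 14%.
43.14 has an FTA preferential rate, but origin Quenara is not Duray; base rate stands.
Additional duty on 43.14 from Quenara: +29.3%. Applied ad valorem rate: 14% + 29.3% = 43.3%.
Duty = €30,224.65 × 43.3% = €13,087.27.
Line 3 (36.37, Casena, 1,838 kg, €164,519.38):
Base rate for 36.37 is €2.90/kg.
Duty = 1,838 × €2.90 = €5,330.20.
Line 4 (75.83, Quenara, 2,934 units, €132,822.18):
Base rate for 75.83 is 20.5%.
Duty = €132,822.18 × 20.5% = €27,228.55.
Total = €0.00 + €13,087.27 + €5,330.20 + €27,228.55 = €45,646.02.

€45,646.02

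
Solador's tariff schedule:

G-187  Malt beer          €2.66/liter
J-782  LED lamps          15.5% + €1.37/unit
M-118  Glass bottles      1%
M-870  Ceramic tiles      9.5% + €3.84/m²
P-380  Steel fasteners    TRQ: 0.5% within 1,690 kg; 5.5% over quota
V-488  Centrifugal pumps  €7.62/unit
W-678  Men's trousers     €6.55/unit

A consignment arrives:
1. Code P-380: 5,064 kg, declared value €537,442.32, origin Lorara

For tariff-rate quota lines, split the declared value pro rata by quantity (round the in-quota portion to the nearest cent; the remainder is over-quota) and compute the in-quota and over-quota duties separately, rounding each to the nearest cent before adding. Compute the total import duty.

Line 1 (P-380, Lorara, 5,064 kg, €537,442.32):
Code P-380 is under a tariff-rate quota (threshold 1,690 kg). In-quota: 1,690 kg at 0.5%; over-quota: 3,374 kg at 5.5%.
Pro-rata value split: in-quota = €537,442.32 × 1,690/5,064 = €179,359.70; over-quota = €537,442.32 − €179,359.70 = €358,082.62.
In-quota duty = €179,359.70 × 0.5% = €896.80. Over-quota duty = €358,082.62 × 5.5% = €19,694.54.
Line duty = €896.80 + €19,694.54 = €20,591.34.

€20,591.34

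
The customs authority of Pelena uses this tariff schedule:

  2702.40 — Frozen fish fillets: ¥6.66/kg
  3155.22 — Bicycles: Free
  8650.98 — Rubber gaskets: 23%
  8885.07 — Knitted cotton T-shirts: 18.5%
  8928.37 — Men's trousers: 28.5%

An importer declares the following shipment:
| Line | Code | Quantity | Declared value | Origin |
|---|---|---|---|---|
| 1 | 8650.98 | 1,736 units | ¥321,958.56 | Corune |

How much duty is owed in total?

¥74,050.47

Line 1 (8650.98, Corune, 1,736 units, ¥321,958.56):
Base rate for 8650.98 is 23%.
Duty = ¥321,958.56 × 23% = ¥74,050.47.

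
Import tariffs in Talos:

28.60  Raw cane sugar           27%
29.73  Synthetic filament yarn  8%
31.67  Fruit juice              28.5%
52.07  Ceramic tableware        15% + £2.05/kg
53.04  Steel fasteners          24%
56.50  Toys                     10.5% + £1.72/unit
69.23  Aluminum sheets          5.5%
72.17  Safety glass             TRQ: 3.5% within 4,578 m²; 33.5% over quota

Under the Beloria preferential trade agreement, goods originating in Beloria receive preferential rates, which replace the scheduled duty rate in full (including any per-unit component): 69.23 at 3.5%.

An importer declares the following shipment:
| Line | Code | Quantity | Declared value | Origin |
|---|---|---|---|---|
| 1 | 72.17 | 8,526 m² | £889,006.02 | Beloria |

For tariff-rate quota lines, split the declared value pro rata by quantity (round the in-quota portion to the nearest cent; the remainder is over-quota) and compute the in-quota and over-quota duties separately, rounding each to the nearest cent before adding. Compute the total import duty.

£154,612.60

Line 1 (72.17, Beloria, 8,526 m², £889,006.02):
Code 72.17 is under a tariff-rate quota (threshold 4,578 m²). In-quota: 4,578 m² at 3.5%; over-quota: 3,948 m² at 33.5%.
Pro-rata value split: in-quota = £889,006.02 × 4,578/8,526 = £477,348.06; over-quota = £889,006.02 − £477,348.06 = £411,657.96.
In-quota duty = £477,348.06 × 3.5% = £16,707.18. Over-quota duty = £411,657.96 × 33.5% = £137,905.42.
Line duty = £16,707.18 + £137,905.42 = £154,612.60.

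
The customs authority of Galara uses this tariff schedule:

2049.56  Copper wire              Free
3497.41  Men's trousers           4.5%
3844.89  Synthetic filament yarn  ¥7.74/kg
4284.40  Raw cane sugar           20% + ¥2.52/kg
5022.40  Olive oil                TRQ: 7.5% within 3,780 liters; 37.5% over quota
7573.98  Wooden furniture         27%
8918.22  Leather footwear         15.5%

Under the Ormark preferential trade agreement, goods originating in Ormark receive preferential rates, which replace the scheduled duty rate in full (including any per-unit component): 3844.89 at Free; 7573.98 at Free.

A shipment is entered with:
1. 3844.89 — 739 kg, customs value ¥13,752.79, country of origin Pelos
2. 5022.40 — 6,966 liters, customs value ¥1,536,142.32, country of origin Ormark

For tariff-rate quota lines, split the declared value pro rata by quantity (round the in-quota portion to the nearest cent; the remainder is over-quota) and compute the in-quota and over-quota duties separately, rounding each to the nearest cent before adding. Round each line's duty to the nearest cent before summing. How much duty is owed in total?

Line 1 (3844.89, Pelos, 739 kg, ¥13,752.79):
Base rate for 3844.89 is ¥7.74/kg.
3844.89 has an FTA preferential rate, but origin Pelos is not Ormark; base rate stands.
Duty = 739 × ¥7.74 = ¥5,719.86.
Line 2 (5022.40, Ormark, 6,966 liters, ¥1,536,142.32):
Code 5022.40 is under a tariff-rate quota (threshold 3,780 liters). In-quota: 3,780 liters at 7.5%; over-quota: 3,186 liters at 37.5%.
Pro-rata value split: in-quota = ¥1,536,142.32 × 3,780/6,966 = ¥833,565.60; over-quota = ¥1,536,142.32 − ¥833,565.60 = ¥702,576.72.
In-quota duty = ¥833,565.60 × 7.5% = ¥62,517.42. Over-quota duty = ¥702,576.72 × 37.5% = ¥263,466.27.
Line duty = ¥62,517.42 + ¥263,466.27 = ¥325,983.69.
Total = ¥5,719.86 + ¥325,983.69 = ¥331,703.55.

¥331,703.55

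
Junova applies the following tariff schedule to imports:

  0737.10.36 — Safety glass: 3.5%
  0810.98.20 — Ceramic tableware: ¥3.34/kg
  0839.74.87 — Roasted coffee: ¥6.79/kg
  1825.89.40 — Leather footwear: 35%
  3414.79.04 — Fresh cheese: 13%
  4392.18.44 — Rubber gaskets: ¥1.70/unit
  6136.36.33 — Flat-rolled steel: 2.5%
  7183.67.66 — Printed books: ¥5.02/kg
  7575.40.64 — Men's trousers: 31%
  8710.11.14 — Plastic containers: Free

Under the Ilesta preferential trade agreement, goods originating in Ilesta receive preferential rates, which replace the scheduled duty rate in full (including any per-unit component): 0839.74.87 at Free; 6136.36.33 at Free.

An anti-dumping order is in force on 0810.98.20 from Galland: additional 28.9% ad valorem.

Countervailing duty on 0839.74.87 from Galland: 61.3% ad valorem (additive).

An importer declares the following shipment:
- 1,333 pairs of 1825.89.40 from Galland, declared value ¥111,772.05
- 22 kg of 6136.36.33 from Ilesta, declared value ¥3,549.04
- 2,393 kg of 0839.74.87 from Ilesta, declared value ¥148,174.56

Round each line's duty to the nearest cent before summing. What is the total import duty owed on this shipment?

Line 1 (1825.89.40, Galland, 1,333 pairs, ¥111,772.05):
Base rate for 1825.89.40 is 35%.
Duty = ¥111,772.05 × 35% = ¥39,120.22.
Line 2 (6136.36.33, Ilesta, 22 kg, ¥3,549.04):
Base rate for 6136.36.33 is 2.5%.
Origin Ilesta qualifies under the Junova–Ilesta agreement and 6136.36.33 is covered: preferential rate Free applies instead.
Duty = ¥3,549.04 × 0% = ¥0.00.
Line 3 (0839.74.87, Ilesta, 2,393 kg, ¥148,174.56):
Base rate for 0839.74.87 is ¥6.79/kg.
Origin Ilesta qualifies under the Junova–Ilesta agreement and 0839.74.87 is covered: preferential rate Free applies instead.
The additional-duty order on 0839.74.87 targets Galland, not Ilesta; it does not apply.
Duty = ¥148,174.56 × 0% = ¥0.00.
Total = ¥39,120.22 + ¥0.00 + ¥0.00 = ¥39,120.22.

¥39,120.22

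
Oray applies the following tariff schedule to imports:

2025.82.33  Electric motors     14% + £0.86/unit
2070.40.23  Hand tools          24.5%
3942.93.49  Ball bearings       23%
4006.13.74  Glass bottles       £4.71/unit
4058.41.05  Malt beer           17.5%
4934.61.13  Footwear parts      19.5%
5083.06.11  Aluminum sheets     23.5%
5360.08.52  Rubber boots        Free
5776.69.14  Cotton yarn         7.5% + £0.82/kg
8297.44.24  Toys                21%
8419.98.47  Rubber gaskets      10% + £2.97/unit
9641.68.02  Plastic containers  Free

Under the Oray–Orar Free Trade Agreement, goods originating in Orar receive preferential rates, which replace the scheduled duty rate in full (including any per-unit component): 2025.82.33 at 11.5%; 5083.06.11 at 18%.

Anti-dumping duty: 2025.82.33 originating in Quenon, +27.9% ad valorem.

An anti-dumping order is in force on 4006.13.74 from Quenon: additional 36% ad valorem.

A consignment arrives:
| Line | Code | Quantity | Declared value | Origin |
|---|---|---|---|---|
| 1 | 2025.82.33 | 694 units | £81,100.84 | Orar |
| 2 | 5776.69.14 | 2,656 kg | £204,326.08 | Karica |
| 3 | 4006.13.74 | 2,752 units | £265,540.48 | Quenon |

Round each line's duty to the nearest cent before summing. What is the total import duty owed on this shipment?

£135,385.47

Line 1 (2025.82.33, Orar, 694 units, £81,100.84):
Base rate for 2025.82.33 is 14% + £0.86/unit.
Origin Orar qualifies under the Oray–Orar agreement and 2025.82.33 is covered: preferential rate 11.5% applies instead.
The additional-duty order on 2025.82.33 targets Quenon, not Orar; it does not apply.
Duty = £81,100.84 × 11.5% = £9,326.60.
Line 2 (5776.69.14, Karica, 2,656 kg, £204,326.08):
Base rate for 5776.69.14 is 7.5% + £0.82/kg.
Duty = £204,326.08 × 7.5% + 2,656 × £0.82 = £17,502.38.
Line 3 (4006.13.74, Quenon, 2,752 units, £265,540.48):
Base rate for 4006.13.74 is £4.71/unit.
Additional duty on 4006.13.74 from Quenon: +36% ad valorem. Applied ad valorem rate = 36%.
Duty = £265,540.48 × 36% + 2,752 × £4.71 = £108,556.49.
Total = £9,326.60 + £17,502.38 + £108,556.49 = £135,385.47.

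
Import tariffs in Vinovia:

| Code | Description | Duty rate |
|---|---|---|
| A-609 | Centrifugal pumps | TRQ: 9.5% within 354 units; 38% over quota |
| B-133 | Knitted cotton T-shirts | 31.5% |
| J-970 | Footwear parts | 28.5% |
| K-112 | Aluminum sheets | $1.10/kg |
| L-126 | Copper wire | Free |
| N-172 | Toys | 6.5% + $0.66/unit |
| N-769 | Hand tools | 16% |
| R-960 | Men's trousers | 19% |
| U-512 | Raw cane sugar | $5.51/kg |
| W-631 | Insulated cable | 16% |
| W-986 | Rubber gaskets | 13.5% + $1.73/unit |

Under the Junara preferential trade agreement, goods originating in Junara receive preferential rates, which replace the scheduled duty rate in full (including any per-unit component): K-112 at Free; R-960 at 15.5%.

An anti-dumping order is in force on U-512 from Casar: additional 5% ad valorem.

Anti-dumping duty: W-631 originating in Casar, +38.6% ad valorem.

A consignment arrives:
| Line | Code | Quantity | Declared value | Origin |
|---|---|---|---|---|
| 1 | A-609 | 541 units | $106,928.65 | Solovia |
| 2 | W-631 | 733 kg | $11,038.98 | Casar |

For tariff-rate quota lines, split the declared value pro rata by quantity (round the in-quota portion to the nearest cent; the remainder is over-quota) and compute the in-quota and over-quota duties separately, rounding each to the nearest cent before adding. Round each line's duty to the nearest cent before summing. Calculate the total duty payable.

Line 1 (A-609, Solovia, 541 units, $106,928.65):
Code A-609 is under a tariff-rate quota (threshold 354 units). In-quota: 354 units at 9.5%; over-quota: 187 units at 38%.
Pro-rata value split: in-quota = $106,928.65 × 354/541 = $69,968.10; over-quota = $106,928.65 − $69,968.10 = $36,960.55.
In-quota duty = $69,968.10 × 9.5% = $6,646.97. Over-quota duty = $36,960.55 × 38% = $14,045.01.
Line duty = $6,646.97 + $14,045.01 = $20,691.98.
Line 2 (W-631, Casar, 733 kg, $11,038.98):
Base rate for W-631 is 16%.
Additional duty on W-631 from Casar: +38.6%. Applied ad valorem rate: 16% + 38.6% = 54.6%.
Duty = $11,038.98 × 54.6% = $6,027.28.
Total = $20,691.98 + $6,027.28 = $26,719.26.

$26,719.26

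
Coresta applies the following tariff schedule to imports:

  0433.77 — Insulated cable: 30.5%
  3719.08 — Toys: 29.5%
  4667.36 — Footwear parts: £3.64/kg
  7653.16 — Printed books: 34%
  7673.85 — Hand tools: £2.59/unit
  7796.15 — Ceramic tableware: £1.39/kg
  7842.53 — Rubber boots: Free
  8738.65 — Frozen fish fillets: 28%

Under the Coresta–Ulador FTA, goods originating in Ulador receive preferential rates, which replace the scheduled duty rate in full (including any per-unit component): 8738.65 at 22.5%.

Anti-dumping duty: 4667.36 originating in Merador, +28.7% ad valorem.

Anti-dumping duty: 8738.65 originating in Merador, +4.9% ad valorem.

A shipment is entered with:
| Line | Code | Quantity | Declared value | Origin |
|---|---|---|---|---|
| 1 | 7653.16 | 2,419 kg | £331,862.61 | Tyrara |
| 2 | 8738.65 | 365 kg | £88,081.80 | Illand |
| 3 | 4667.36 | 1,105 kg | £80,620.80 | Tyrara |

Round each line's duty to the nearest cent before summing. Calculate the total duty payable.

Line 1 (7653.16, Tyrara, 2,419 kg, £331,862.61):
Base rate for 7653.16 is 34%.
Duty = £331,862.61 × 34% = £112,833.29.
Line 2 (8738.65, Illand, 365 kg, £88,081.80):
Base rate for 8738.65 is 28%.
8738.65 has an FTA preferential rate, but origin Illand is not Ulador; base rate stands.
The additional-duty order on 8738.65 targets Merador, not Illand; it does not apply.
Duty = £88,081.80 × 28% = £24,662.90.
Line 3 (4667.36, Tyrara, 1,105 kg, £80,620.80):
Base rate for 4667.36 is £3.64/kg.
The additional-duty order on 4667.36 targets Merador, not Tyrara; it does not apply.
Duty = 1,105 × £3.64 = £4,022.20.
Total = £112,833.29 + £24,662.90 + £4,022.20 = £141,518.39.

£141,518.39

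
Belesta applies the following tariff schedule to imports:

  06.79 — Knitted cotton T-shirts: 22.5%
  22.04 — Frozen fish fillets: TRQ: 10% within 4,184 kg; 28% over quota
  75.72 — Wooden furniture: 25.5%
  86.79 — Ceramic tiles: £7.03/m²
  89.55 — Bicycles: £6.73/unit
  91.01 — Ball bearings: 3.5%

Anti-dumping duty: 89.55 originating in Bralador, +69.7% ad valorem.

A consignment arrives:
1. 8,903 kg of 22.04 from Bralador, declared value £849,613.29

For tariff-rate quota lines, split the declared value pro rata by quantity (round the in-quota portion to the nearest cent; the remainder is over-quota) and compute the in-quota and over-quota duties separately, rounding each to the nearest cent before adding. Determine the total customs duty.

£166,021.48

Line 1 (22.04, Bralador, 8,903 kg, £849,613.29):
Code 22.04 is under a tariff-rate quota (threshold 4,184 kg). In-quota: 4,184 kg at 10%; over-quota: 4,719 kg at 28%.
Pro-rata value split: in-quota = £849,613.29 × 4,184/8,903 = £399,279.12; over-quota = £849,613.29 − £399,279.12 = £450,334.17.
In-quota duty = £399,279.12 × 10% = £39,927.91. Over-quota duty = £450,334.17 × 28% = £126,093.57.
Line duty = £39,927.91 + £126,093.57 = £166,021.48.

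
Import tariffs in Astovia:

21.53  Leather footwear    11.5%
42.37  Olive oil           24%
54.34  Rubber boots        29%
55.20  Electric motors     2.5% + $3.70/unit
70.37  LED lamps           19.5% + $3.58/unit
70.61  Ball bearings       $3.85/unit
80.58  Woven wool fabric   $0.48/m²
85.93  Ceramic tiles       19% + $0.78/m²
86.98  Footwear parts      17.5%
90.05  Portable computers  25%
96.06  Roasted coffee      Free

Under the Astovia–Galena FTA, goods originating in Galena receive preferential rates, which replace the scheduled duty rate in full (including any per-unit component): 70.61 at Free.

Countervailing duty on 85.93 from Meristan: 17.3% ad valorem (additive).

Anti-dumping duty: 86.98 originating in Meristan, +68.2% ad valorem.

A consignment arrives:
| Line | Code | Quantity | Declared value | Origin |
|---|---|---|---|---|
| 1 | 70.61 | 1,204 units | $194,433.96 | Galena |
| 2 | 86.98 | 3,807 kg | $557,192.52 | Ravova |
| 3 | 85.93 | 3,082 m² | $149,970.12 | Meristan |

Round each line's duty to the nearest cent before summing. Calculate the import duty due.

$154,351.80

Line 1 (70.61, Galena, 1,204 units, $194,433.96):
Base rate for 70.61 is $3.85/unit.
Origin Galena qualifies under the Astovia–Galena agreement and 70.61 is covered: preferential rate Free applies instead.
Duty = $194,433.96 × 0% = $0.00.
Line 2 (86.98, Ravova, 3,807 kg, $557,192.52):
Base rate for 86.98 is 17.5%.
The additional-duty order on 86.98 targets Meristan, not Ravova; it does not apply.
Duty = $557,192.52 × 17.5% = $97,508.69.
Line 3 (85.93, Meristan, 3,082 m², $149,970.12):
Base rate for 85.93 is 19% + $0.78/m².
Additional duty on 85.93 from Meristan: +17.3%. Applied ad valorem rate: 19% + 17.3% = 36.3%.
Duty = $149,970.12 × 36.3% + 3,082 × $0.78 = $56,843.11.
Total = $0.00 + $97,508.69 + $56,843.11 = $154,351.80.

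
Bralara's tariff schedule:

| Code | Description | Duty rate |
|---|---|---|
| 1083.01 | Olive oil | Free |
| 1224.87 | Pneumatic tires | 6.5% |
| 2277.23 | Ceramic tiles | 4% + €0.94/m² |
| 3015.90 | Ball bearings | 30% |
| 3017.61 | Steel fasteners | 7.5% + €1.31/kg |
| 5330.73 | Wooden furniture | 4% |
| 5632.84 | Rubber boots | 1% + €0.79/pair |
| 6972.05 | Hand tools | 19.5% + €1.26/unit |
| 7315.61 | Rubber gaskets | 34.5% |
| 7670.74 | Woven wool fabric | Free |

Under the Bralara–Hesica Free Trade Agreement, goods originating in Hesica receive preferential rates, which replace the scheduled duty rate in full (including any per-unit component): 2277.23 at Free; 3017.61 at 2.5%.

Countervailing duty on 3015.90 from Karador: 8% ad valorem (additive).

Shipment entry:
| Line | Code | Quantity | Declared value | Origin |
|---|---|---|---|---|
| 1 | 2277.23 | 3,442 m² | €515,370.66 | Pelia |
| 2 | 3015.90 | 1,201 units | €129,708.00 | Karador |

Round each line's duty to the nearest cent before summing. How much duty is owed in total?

Line 1 (2277.23, Pelia, 3,442 m², €515,370.66):
Base rate for 2277.23 is 4% + €0.94/m².
2277.23 has an FTA preferential rate, but origin Pelia is not Hesica; base rate stands.
Duty = €515,370.66 × 4% + 3,442 × €0.94 = €23,850.31.
Line 2 (3015.90, Karador, 1,201 units, €129,708.00):
Base rate for 3015.90 is 30%.
Additional duty on 3015.90 from Karador: +8%. Applied ad valorem rate: 30% + 8% = 38%.
Duty = €129,708.00 × 38% = €49,289.04.
Total = €23,850.31 + €49,289.04 = €73,139.35.

€73,139.35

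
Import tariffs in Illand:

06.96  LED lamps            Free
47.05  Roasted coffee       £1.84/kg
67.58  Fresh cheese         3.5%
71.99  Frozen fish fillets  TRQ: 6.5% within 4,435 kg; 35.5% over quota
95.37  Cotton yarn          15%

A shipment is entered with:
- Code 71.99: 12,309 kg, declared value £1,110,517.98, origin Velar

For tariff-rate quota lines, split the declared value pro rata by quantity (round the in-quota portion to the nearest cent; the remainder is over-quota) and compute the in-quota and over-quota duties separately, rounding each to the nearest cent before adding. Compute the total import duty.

£278,197.43

Line 1 (71.99, Velar, 12,309 kg, £1,110,517.98):
Code 71.99 is under a tariff-rate quota (threshold 4,435 kg). In-quota: 4,435 kg at 6.5%; over-quota: 7,874 kg at 35.5%.
Pro-rata value split: in-quota = £1,110,517.98 × 4,435/12,309 = £400,125.70; over-quota = £1,110,517.98 − £400,125.70 = £710,392.28.
In-quota duty = £400,125.70 × 6.5% = £26,008.17. Over-quota duty = £710,392.28 × 35.5% = £252,189.26.
Line duty = £26,008.17 + £252,189.26 = £278,197.43.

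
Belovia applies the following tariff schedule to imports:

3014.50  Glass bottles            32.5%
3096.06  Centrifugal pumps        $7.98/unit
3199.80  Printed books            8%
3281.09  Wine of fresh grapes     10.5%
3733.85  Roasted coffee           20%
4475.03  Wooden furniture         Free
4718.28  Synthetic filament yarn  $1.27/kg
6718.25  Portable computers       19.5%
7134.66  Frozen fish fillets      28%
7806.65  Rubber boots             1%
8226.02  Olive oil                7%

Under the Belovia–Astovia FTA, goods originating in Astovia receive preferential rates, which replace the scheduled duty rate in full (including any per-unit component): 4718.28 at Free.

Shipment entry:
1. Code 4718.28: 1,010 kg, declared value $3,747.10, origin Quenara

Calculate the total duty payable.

$1,282.70

Line 1 (4718.28, Quenara, 1,010 kg, $3,747.10):
Base rate for 4718.28 is $1.27/kg.
4718.28 has an FTA preferential rate, but origin Quenara is not Astovia; base rate stands.
Duty = 1,010 × $1.27 = $1,282.70.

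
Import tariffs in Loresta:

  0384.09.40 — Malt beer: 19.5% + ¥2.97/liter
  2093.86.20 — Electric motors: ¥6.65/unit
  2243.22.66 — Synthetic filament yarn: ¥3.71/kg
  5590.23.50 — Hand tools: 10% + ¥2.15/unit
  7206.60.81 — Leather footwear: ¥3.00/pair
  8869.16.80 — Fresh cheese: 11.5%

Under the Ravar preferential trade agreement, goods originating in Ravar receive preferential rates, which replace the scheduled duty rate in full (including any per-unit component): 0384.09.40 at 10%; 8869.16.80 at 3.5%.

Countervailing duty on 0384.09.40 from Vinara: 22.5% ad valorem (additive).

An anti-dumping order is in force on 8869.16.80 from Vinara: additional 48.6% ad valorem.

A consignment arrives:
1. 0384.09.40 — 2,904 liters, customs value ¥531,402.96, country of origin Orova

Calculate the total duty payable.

Line 1 (0384.09.40, Orova, 2,904 liters, ¥531,402.96):
Base rate for 0384.09.40 is 19.5% + ¥2.97/liter.
0384.09.40 has an FTA preferential rate, but origin Orova is not Ravar; base rate stands.
The additional-duty order on 0384.09.40 targets Vinara, not Orova; it does not apply.
Duty = ¥531,402.96 × 19.5% + 2,904 × ¥2.97 = ¥112,248.46.

¥112,248.46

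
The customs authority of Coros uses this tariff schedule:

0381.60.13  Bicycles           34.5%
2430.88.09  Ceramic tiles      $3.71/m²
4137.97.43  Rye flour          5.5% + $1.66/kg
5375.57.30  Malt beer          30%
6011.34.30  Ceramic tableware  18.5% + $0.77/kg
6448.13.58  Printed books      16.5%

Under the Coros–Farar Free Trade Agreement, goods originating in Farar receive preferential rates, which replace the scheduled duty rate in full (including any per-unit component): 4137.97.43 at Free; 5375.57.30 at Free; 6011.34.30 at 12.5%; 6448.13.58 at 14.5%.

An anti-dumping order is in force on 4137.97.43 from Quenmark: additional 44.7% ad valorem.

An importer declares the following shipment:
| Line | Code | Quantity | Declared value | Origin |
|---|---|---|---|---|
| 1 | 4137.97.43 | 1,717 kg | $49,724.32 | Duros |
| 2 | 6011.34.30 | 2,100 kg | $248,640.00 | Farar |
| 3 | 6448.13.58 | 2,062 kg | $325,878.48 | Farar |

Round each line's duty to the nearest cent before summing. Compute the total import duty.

Line 1 (4137.97.43, Duros, 1,717 kg, $49,724.32):
Base rate for 4137.97.43 is 5.5% + $1.66/kg.
4137.97.43 has an FTA preferential rate, but origin Duros is not Farar; base rate stands.
The additional-duty order on 4137.97.43 targets Quenmark, not Duros; it does not apply.
Duty = $49,724.32 × 5.5% + 1,717 × $1.66 = $5,585.06.
Line 2 (6011.34.30, Farar, 2,100 kg, $248,640.00):
Base rate for 6011.34.30 is 18.5% + $0.77/kg.
Origin Farar qualifies under the Coros–Farar agreement and 6011.34.30 is covered: preferential rate 12.5% applies instead.
Duty = $248,640.00 × 12.5% = $31,080.00.
Line 3 (6448.13.58, Farar, 2,062 kg, $325,878.48):
Base rate for 6448.13.58 is 16.5%.
Origin Farar qualifies under the Coros–Farar agreement and 6448.13.58 is covered: preferential rate 14.5% applies instead.
Duty = $325,878.48 × 14.5% = $47,252.38.
Total = $5,585.06 + $31,080.00 + $47,252.38 = $83,917.44.

$83,917.44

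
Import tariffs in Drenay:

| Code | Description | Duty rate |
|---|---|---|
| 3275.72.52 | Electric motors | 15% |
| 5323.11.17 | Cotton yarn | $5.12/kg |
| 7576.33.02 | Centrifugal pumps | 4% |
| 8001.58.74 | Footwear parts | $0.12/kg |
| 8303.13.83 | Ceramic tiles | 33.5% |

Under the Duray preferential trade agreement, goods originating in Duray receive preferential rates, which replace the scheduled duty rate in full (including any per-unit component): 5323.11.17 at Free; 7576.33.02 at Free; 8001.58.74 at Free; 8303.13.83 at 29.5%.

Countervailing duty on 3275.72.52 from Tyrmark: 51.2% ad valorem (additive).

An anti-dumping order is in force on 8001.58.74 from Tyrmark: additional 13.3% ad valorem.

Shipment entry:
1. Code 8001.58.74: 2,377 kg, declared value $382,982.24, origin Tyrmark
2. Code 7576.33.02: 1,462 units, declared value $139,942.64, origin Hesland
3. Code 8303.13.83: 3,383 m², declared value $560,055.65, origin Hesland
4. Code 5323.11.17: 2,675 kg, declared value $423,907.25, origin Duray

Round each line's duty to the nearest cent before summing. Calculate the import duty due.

Line 1 (8001.58.74, Tyrmark, 2,377 kg, $382,982.24):
Base rate for 8001.58.74 is $0.12/kg.
8001.58.74 has an FTA preferential rate, but origin Tyrmark is not Duray; base rate stands.
Additional duty on 8001.58.74 from Tyrmark: +13.3% ad valorem. Applied ad valorem rate = 13.3%.
Duty = $382,982.24 × 13.3% + 2,377 × $0.12 = $51,221.88.
Line 2 (7576.33.02, Hesland, 1,462 units, $139,942.64):
Base rate for 7576.33.02 is 4%.
7576.33.02 has an FTA preferential rate, but origin Hesland is not Duray; base rate stands.
Duty = $139,942.64 × 4% = $5,597.71.
Line 3 (8303.13.83, Hesland, 3,383 m², $560,055.65):
Base rate for 8303.13.83 is 33.5%.
8303.13.83 has an FTA preferential rate, but origin Hesland is not Duray; base rate stands.
Duty = $560,055.65 × 33.5% = $187,618.64.
Line 4 (5323.11.17, Duray, 2,675 kg, $423,907.25):
Base rate for 5323.11.17 is $5.12/kg.
Origin Duray qualifies under the Drenay–Duray agreement and 5323.11.17 is covered: preferential rate Free applies instead.
Duty = $423,907.25 × 0% = $0.00.
Total = $51,221.88 + $5,597.71 + $187,618.64 + $0.00 = $244,438.23.

$244,438.23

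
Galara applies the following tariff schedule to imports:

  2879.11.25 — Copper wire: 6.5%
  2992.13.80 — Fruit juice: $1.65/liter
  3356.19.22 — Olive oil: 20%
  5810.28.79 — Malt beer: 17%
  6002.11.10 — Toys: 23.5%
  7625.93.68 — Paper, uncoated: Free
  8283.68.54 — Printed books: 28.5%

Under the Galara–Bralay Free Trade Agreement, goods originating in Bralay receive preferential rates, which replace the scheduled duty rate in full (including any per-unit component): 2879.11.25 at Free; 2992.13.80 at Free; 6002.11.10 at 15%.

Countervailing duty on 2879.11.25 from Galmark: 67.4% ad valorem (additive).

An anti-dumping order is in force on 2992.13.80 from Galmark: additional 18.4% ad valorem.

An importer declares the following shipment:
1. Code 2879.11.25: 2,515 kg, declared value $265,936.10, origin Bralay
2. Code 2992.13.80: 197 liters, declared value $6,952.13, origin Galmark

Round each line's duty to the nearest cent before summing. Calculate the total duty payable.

Line 1 (2879.11.25, Bralay, 2,515 kg, $265,936.10):
Base rate for 2879.11.25 is 6.5%.
Origin Bralay qualifies under the Galara–Bralay agreement and 2879.11.25 is covered: preferential rate Free applies instead.
The additional-duty order on 2879.11.25 targets Galmark, not Bralay; it does not apply.
Duty = $265,936.10 × 0% = $0.00.
Line 2 (2992.13.80, Galmark, 197 liters, $6,952.13):
Base rate for 2992.13.80 is $1.65/liter.
2992.13.80 has an FTA preferential rate, but origin Galmark is not Bralay; base rate stands.
Additional duty on 2992.13.80 from Galmark: +18.4% ad valorem. Applied ad valorem rate = 18.4%.
Duty = $6,952.13 × 18.4% + 197 × $1.65 = $1,604.24.
Total = $0.00 + $1,604.24 = $1,604.24.

$1,604.24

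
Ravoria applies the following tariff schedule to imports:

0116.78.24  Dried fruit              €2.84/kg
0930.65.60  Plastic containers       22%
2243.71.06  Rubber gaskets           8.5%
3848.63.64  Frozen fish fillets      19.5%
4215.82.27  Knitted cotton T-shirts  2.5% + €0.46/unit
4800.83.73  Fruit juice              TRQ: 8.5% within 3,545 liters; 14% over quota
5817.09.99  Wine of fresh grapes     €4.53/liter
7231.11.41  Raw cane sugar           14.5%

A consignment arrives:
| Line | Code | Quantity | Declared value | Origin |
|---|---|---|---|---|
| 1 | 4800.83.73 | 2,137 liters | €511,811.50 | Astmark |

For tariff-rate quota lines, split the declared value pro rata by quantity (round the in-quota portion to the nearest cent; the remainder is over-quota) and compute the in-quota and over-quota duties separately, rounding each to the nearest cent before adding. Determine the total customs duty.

€43,503.98

Line 1 (4800.83.73, Astmark, 2,137 liters, €511,811.50):
Code 4800.83.73 is under a tariff-rate quota (threshold 3,545 liters). Quantity 2,137 liters is within the quota, so the in-quota rate 8.5% applies to the full value.
Duty = €511,811.50 × 8.5% = €43,503.98.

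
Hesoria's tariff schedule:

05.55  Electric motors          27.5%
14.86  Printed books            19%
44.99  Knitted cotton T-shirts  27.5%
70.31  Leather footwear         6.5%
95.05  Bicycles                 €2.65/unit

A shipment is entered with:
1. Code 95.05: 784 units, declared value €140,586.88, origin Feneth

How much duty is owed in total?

€2,077.60

Line 1 (95.05, Feneth, 784 units, €140,586.88):
Base rate for 95.05 is €2.65/unit.
Duty = 784 × €2.65 = €2,077.60.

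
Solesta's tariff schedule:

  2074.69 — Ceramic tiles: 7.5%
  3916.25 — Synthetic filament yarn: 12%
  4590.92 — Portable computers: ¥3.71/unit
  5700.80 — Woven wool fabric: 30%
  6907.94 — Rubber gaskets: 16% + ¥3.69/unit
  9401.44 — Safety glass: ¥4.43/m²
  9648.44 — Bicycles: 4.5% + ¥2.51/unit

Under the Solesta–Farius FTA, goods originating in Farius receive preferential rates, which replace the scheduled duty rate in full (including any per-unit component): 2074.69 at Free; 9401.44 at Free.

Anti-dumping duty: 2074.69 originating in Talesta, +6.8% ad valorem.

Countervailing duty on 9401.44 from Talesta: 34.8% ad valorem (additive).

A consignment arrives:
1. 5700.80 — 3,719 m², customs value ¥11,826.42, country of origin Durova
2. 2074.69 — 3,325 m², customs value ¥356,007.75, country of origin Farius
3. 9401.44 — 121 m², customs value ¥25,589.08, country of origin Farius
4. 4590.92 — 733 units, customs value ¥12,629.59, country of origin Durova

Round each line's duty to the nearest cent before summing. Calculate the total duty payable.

Line 1 (5700.80, Durova, 3,719 m², ¥11,826.42):
Base rate for 5700.80 is 30%.
Duty = ¥11,826.42 × 30% = ¥3,547.93.
Line 2 (2074.69, Farius, 3,325 m², ¥356,007.75):
Base rate for 2074.69 is 7.5%.
Origin Farius qualifies under the Solesta–Farius agreement and 2074.69 is covered: preferential rate Free applies instead.
The additional-duty order on 2074.69 targets Talesta, not Farius; it does not apply.
Duty = ¥356,007.75 × 0% = ¥0.00.
Line 3 (9401.44, Farius, 121 m², ¥25,589.08):
Base rate for 9401.44 is ¥4.43/m².
Origin Farius qualifies under the Solesta–Farius agreement and 9401.44 is covered: preferential rate Free applies instead.
The additional-duty order on 9401.44 targets Talesta, not Farius; it does not apply.
Duty = ¥25,589.08 × 0% = ¥0.00.
Line 4 (4590.92, Durova, 733 units, ¥12,629.59):
Base rate for 4590.92 is ¥3.71/unit.
Duty = 733 × ¥3.71 = ¥2,719.43.
Total = ¥3,547.93 + ¥0.00 + ¥0.00 + ¥2,719.43 = ¥6,267.36.

¥6,267.36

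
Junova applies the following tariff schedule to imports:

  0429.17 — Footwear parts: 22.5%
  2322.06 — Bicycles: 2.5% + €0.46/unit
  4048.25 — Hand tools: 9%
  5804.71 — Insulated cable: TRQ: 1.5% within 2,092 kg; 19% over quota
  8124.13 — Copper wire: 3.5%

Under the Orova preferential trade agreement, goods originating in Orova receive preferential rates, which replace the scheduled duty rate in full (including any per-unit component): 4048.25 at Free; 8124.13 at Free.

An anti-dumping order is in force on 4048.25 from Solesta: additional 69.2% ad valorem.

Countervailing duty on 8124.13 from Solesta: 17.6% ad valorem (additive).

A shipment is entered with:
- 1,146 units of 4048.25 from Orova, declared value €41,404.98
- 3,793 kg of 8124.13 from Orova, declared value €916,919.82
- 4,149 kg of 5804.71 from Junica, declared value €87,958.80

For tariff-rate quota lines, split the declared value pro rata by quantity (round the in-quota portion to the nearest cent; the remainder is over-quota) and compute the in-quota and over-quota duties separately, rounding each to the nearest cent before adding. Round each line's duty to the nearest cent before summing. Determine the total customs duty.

€8,950.86

Line 1 (4048.25, Orova, 1,146 units, €41,404.98):
Base rate for 4048.25 is 9%.
Origin Orova qualifies under the Junova–Orova agreement and 4048.25 is covered: preferential rate Free applies instead.
The additional-duty order on 4048.25 targets Solesta, not Orova; it does not apply.
Duty = €41,404.98 × 0% = €0.00.
Line 2 (8124.13, Orova, 3,793 kg, €916,919.82):
Base rate for 8124.13 is 3.5%.
Origin Orova qualifies under the Junova–Orova agreement and 8124.13 is covered: preferential rate Free applies instead.
The additional-duty order on 8124.13 targets Solesta, not Orova; it does not apply.
Duty = €916,919.82 × 0% = €0.00.
Line 3 (5804.71, Junica, 4,149 kg, €87,958.80):
Code 5804.71 is under a tariff-rate quota (threshold 2,092 kg). In-quota: 2,092 kg at 1.5%; over-quota: 2,057 kg at 19%.
Pro-rata value split: in-quota = €87,958.80 × 2,092/4,149 = €44,350.40; over-quota = €87,958.80 − €44,350.40 = €43,608.40.
In-quota duty = €44,350.40 × 1.5% = €665.26. Over-quota duty = €43,608.40 × 19% = €8,285.60.
Line duty = €665.26 + €8,285.60 = €8,950.86.
Total = €0.00 + €0.00 + €8,950.86 = €8,950.86.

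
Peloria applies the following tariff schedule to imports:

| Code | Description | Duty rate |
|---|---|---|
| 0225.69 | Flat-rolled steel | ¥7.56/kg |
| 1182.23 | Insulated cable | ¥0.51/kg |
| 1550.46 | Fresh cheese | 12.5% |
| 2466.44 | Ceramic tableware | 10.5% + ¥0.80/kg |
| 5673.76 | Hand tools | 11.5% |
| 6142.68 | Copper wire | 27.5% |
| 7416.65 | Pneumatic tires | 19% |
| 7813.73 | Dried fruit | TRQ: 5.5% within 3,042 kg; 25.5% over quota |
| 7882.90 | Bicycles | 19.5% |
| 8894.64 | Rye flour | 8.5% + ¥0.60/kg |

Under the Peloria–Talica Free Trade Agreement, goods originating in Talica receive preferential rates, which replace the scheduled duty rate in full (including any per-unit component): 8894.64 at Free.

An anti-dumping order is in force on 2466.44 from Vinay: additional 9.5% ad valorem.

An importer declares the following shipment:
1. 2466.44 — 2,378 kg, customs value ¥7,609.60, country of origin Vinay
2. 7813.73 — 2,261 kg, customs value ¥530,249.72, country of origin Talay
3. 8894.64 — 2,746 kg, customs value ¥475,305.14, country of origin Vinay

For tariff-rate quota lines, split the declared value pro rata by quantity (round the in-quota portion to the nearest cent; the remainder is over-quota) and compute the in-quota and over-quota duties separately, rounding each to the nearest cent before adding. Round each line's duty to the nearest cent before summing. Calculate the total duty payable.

¥74,636.59

Line 1 (2466.44, Vinay, 2,378 kg, ¥7,609.60):
Base rate for 2466.44 is 10.5% + ¥0.80/kg.
Additional duty on 2466.44 from Vinay: +9.5%. Applied ad valorem rate: 10.5% + 9.5% = 20%.
Duty = ¥7,609.60 × 20% + 2,378 × ¥0.80 = ¥3,424.32.
Line 2 (7813.73, Talay, 2,261 kg, ¥530,249.72):
Code 7813.73 is under a tariff-rate quota (threshold 3,042 kg). Quantity 2,261 kg is within the quota, so the in-quota rate 5.5% applies to the full value.
Duty = ¥530,249.72 × 5.5% = ¥29,163.73.
Line 3 (8894.64, Vinay, 2,746 kg, ¥475,305.14):
Base rate for 8894.64 is 8.5% + ¥0.60/kg.
8894.64 has an FTA preferential rate, but origin Vinay is not Talica; base rate stands.
Duty = ¥475,305.14 × 8.5% + 2,746 × ¥0.60 = ¥42,048.54.
Total = ¥3,424.32 + ¥29,163.73 + ¥42,048.54 = ¥74,636.59.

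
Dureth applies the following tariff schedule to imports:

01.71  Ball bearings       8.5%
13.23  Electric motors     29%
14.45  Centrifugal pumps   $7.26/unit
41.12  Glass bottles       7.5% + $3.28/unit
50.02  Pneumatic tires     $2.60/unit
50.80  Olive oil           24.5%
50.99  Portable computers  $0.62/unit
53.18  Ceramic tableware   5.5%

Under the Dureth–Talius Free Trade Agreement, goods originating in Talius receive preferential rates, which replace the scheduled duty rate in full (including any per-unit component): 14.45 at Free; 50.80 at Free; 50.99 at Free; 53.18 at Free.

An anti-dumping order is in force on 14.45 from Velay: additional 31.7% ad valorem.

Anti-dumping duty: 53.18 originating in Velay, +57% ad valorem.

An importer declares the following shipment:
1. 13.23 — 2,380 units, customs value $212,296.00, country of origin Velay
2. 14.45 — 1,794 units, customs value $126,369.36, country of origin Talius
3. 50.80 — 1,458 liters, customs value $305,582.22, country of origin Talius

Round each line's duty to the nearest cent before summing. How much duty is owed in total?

$61,565.84

Line 1 (13.23, Velay, 2,380 units, $212,296.00):
Base rate for 13.23 is 29%.
Duty = $212,296.00 × 29% = $61,565.84.
Line 2 (14.45, Talius, 1,794 units, $126,369.36):
Base rate for 14.45 is $7.26/unit.
Origin Talius qualifies under the Dureth–Talius agreement and 14.45 is covered: preferential rate Free applies instead.
The additional-duty order on 14.45 targets Velay, not Talius; it does not apply.
Duty = $126,369.36 × 0% = $0.00.
Line 3 (50.80, Talius, 1,458 liters, $305,582.22):
Base rate for 50.80 is 24.5%.
Origin Talius qualifies under the Dureth–Talius agreement and 50.80 is covered: preferential rate Free applies instead.
Duty = $305,582.22 × 0% = $0.00.
Total = $61,565.84 + $0.00 + $0.00 = $61,565.84.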